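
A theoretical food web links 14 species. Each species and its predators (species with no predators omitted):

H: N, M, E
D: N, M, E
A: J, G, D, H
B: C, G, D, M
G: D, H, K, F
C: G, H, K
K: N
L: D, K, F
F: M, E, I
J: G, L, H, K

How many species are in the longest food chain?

One longest chain: B → C → G → K → N.
It has 5 species and 4 links.

5 species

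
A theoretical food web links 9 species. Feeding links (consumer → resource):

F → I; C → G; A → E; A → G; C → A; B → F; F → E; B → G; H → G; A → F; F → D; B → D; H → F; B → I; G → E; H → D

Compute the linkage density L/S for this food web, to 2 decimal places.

L/S = 1.78

There are L = 16 links among S = 9 species.
L/S = 16/9 = 1.7778 ≈ 1.78.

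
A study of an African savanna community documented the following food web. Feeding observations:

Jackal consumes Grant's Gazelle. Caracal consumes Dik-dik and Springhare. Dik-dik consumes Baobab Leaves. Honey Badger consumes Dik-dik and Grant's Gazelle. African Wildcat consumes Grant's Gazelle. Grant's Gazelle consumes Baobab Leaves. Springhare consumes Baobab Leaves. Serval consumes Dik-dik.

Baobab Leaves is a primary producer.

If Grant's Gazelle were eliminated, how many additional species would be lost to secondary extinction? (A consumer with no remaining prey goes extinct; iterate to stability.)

Remove Grant's Gazelle.
Round 1: Jackal (all prey gone), African Wildcat (all prey gone) → extinct.
No further losses. Total secondary extinctions: 2.

2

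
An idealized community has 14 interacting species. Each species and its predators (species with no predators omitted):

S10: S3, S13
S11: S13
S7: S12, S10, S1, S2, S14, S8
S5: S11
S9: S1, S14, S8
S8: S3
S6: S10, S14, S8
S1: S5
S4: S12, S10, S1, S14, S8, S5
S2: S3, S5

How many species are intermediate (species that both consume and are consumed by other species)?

6

Intermediate species (has both prey and predators): S10, S1, S2, S8, S5, S11.
Count: 6.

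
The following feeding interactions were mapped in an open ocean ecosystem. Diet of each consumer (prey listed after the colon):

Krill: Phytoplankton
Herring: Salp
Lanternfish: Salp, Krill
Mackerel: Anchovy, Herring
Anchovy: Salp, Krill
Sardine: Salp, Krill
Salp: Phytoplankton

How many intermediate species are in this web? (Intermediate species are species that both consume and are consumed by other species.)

Intermediate species (has both prey and predators): Salp, Krill, Anchovy, Herring.
Count: 4.

4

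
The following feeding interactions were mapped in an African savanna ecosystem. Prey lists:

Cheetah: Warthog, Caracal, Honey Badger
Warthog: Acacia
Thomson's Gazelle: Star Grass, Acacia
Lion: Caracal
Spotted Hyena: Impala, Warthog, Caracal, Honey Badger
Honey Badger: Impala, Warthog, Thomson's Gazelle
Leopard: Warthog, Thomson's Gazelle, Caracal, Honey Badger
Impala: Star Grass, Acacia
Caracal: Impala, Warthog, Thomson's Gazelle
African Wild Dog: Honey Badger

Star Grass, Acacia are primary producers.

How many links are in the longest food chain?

One longest chain: Star Grass → Impala → Caracal → Spotted Hyena.
It has 4 species and 3 links.

3 links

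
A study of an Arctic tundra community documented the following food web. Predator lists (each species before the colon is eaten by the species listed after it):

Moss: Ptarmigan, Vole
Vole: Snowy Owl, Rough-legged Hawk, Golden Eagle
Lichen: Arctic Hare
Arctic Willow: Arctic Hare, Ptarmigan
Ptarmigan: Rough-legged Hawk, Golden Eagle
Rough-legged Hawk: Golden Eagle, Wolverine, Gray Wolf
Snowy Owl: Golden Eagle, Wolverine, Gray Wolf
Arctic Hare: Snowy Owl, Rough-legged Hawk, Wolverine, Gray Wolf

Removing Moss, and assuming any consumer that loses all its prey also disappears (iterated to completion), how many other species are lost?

Remove Moss.
Round 1: Vole (all prey gone) → extinct.
No further losses. Total secondary extinctions: 1.

1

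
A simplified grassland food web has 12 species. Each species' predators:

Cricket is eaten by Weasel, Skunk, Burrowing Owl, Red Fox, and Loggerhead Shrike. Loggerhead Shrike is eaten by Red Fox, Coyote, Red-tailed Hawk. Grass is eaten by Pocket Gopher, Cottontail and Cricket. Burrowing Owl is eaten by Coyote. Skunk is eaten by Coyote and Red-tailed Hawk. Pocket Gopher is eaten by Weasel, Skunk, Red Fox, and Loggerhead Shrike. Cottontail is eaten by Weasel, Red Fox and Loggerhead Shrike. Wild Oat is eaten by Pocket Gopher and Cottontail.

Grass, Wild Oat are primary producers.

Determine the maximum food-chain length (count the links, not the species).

One longest chain: Grass → Pocket Gopher → Loggerhead Shrike → Red Fox.
It has 4 species and 3 links.

3 links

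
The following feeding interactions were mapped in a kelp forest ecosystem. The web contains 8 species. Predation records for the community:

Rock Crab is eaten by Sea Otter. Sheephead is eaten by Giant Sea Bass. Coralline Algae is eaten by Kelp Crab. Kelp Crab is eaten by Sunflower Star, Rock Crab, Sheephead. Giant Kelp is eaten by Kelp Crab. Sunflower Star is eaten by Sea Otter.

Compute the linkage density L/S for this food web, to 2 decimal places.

There are L = 8 links among S = 8 species.
L/S = 8/8 = 1.0000 ≈ 1.00.

L/S = 1.00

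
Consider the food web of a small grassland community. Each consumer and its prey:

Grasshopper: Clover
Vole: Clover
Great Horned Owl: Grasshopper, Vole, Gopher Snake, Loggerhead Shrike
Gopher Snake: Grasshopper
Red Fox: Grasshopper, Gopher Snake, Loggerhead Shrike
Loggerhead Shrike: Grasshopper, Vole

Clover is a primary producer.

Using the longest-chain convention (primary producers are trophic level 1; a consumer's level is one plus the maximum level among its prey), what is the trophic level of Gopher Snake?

Clover is a producer → level 1.
Grasshopper eats Clover → level 2.
Gopher Snake eats Grasshopper → level 3.

Trophic level 3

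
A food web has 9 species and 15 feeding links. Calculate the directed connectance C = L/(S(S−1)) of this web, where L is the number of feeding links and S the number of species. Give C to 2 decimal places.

C = 0.21

The web has S = 9 species and L = 15 feeding links.
C = L / (S(S−1)) = 15 / 72 = 0.2083 ≈ 0.21.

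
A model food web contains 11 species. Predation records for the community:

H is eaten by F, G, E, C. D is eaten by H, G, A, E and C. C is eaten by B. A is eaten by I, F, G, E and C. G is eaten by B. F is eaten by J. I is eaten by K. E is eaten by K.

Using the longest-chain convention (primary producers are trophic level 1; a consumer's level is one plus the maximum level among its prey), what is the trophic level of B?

D is a producer → level 1.
A eats D → level 2.
C eats A (level 2); other prey at levels: D 1, H 2 → level 3.
B eats C (level 3); other prey at levels: G 3 → level 4.

Trophic level 4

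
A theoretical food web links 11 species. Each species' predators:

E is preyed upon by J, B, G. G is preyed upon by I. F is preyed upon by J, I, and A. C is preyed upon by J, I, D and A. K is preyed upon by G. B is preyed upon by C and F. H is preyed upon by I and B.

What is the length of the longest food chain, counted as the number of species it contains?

4 species

One longest chain: E → B → C → A.
It has 4 species and 3 links.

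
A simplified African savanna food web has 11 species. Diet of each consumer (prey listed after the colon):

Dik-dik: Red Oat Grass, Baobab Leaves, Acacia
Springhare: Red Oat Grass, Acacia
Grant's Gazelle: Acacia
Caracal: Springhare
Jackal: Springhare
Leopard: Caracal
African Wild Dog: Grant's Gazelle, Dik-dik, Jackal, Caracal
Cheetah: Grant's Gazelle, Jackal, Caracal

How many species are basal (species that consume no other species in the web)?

Basal species (no prey listed): Red Oat Grass, Baobab Leaves, Acacia.
Count: 3.

3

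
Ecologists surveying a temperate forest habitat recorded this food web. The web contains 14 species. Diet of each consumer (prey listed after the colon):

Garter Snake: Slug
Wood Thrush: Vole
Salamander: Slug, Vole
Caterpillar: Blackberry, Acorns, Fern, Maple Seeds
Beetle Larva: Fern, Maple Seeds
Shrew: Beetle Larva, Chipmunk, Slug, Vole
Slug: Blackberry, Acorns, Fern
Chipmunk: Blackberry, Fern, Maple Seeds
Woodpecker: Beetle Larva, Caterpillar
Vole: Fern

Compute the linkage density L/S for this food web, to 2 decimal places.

There are L = 23 links among S = 14 species.
L/S = 23/14 = 1.6429 ≈ 1.64.

L/S = 1.64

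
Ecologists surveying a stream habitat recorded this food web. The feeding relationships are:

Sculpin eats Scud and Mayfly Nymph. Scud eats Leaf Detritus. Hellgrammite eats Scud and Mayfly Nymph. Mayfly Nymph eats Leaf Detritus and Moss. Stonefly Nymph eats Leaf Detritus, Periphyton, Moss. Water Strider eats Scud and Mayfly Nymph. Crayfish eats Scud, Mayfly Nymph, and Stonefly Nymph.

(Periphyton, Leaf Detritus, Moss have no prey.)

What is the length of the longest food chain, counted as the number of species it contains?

3 species

One longest chain: Leaf Detritus → Scud → Water Strider.
It has 3 species and 2 links.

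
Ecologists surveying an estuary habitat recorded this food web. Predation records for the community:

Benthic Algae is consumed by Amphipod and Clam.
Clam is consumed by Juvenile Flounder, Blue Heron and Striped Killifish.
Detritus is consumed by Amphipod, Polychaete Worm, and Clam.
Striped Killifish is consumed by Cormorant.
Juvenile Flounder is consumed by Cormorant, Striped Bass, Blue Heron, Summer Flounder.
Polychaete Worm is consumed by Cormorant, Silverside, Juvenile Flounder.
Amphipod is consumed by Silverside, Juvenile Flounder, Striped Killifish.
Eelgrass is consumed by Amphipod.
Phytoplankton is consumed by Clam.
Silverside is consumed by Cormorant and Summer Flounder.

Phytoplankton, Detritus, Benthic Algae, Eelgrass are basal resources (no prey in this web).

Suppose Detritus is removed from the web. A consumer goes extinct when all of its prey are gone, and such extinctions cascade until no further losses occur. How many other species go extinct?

Remove Detritus.
Round 1: Polychaete Worm (all prey gone) → extinct.
No further losses. Total secondary extinctions: 1.

1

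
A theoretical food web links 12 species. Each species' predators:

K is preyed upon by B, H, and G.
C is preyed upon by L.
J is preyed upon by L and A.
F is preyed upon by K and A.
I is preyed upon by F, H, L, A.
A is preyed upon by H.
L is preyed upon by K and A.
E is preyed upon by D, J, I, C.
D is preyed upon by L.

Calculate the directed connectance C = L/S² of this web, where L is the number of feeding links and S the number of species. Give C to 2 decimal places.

C = 0.14

The web has S = 12 species and L = 20 feeding links.
C = L / S² = 20 / 144 = 0.1389 ≈ 0.14.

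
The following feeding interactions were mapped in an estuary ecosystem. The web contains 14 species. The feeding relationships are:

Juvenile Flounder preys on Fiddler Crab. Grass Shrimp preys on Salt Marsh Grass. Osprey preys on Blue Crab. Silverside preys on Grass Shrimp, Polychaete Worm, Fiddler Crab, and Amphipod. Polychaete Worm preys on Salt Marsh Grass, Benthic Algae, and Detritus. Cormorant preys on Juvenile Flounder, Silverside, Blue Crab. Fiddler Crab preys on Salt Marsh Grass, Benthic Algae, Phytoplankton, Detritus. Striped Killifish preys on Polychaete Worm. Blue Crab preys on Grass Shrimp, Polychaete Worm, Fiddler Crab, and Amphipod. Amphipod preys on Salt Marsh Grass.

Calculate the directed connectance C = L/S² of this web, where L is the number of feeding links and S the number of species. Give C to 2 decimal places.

C = 0.12

The web has S = 14 species and L = 23 feeding links.
C = L / S² = 23 / 196 = 0.1173 ≈ 0.12.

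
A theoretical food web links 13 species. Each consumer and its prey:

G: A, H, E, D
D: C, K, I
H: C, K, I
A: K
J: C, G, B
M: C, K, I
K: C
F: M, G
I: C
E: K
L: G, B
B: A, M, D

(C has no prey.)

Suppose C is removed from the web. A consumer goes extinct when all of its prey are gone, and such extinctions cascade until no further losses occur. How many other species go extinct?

12

Remove C.
Round 1: K (all prey gone), I (all prey gone) → extinct.
Round 2: A (all prey gone), H (all prey gone), M (all prey gone), E (all prey gone), D (all prey gone) → extinct.
Round 3: G (all prey gone), B (all prey gone) → extinct.
Round 4: L (all prey gone), J (all prey gone), F (all prey gone) → extinct.
No further losses. Total secondary extinctions: 12.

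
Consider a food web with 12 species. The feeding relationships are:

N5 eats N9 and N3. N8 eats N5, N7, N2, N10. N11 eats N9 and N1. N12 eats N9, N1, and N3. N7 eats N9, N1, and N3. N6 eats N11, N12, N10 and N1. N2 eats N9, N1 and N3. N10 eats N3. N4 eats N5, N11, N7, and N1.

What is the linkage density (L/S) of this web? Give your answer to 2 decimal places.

There are L = 26 links among S = 12 species.
L/S = 26/12 = 2.1667 ≈ 2.17.

L/S = 2.17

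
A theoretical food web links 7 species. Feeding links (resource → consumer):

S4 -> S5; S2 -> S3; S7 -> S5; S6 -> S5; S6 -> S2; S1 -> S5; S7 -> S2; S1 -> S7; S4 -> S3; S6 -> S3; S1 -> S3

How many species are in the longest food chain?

4 species

One longest chain: S1 → S7 → S2 → S3.
It has 4 species and 3 links.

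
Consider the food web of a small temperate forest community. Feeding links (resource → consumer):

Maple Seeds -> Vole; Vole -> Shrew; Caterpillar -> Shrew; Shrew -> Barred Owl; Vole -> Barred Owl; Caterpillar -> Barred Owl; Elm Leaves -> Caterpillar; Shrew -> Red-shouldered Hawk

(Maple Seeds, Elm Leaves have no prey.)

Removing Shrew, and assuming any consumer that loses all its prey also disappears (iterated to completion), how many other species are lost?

1

Remove Shrew.
Round 1: Red-shouldered Hawk (all prey gone) → extinct.
No further losses. Total secondary extinctions: 1.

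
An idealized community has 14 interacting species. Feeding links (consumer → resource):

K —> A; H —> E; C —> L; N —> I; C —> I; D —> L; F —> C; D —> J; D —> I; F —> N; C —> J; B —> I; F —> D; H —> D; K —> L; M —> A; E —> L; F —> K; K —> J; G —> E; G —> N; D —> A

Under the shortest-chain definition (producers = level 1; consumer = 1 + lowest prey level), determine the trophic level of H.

Trophic level 3

I is a producer → level 1.
D eats I → level 2.
H eats D → level 3.
No prey of H is below level 2, so 3 is the minimum.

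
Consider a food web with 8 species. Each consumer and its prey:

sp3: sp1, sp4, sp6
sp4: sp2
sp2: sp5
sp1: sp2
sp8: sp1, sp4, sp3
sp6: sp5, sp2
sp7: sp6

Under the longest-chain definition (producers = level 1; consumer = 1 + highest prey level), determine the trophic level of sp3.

sp5 is a producer → level 1.
sp2 eats sp5 → level 2.
sp1 eats sp2 → level 3.
sp3 eats sp1 (level 3); other prey at levels: sp4 3, sp6 3 → level 4.

Trophic level 4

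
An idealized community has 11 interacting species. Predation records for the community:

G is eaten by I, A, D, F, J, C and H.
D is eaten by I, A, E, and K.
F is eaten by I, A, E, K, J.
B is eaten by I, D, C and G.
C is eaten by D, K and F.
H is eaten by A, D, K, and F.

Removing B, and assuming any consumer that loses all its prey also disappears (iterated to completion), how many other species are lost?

Remove B.
Round 1: G (all prey gone) → extinct.
Round 2: C (all prey gone), H (all prey gone) → extinct.
Round 3: F (all prey gone), D (all prey gone) → extinct.
Round 4: J (all prey gone), I (all prey gone), E (all prey gone), K (all prey gone), A (all prey gone) → extinct.
No further losses. Total secondary extinctions: 10.

10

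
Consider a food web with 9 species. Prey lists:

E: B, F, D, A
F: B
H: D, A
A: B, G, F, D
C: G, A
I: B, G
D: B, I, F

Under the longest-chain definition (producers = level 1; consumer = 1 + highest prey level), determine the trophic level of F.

Trophic level 2

B is a producer → level 1.
F eats B → level 2.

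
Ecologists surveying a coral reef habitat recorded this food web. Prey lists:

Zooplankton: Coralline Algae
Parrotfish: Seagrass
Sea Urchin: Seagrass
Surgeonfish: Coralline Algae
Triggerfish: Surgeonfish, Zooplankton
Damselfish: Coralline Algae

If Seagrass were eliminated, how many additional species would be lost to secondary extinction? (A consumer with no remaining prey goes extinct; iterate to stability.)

2

Remove Seagrass.
Round 1: Parrotfish (all prey gone), Sea Urchin (all prey gone) → extinct.
No further losses. Total secondary extinctions: 2.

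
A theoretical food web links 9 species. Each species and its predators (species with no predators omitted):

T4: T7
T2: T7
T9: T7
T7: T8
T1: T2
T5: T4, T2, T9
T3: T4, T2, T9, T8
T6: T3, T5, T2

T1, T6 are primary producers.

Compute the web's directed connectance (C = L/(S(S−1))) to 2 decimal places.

C = 0.21

The web has S = 9 species and L = 15 feeding links.
C = L / (S(S−1)) = 15 / 72 = 0.2083 ≈ 0.21.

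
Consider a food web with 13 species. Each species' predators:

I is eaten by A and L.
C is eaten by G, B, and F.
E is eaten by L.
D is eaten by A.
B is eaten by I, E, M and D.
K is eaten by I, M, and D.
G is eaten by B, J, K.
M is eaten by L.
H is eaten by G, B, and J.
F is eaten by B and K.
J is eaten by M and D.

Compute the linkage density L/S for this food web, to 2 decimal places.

L/S = 1.92

There are L = 25 links among S = 13 species.
L/S = 25/13 = 1.9231 ≈ 1.92.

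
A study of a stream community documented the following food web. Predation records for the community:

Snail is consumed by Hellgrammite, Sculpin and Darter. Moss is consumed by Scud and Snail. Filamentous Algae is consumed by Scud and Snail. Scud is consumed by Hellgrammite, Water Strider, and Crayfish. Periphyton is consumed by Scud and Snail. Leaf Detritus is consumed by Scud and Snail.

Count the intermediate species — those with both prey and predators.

2

Intermediate species (has both prey and predators): Snail, Scud.
Count: 2.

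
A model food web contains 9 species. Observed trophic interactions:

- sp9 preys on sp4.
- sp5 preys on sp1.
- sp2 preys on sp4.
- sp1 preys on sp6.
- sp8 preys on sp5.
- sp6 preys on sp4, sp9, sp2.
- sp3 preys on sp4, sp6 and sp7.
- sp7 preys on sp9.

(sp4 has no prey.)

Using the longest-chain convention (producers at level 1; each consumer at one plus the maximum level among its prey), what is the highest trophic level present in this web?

6

Producers (level 1): sp4.
sp4 → sp9 → sp6 → sp1 → sp5 → sp8 gives sp8 level 6.
No species has a prey at level 6, so no species reaches level 7.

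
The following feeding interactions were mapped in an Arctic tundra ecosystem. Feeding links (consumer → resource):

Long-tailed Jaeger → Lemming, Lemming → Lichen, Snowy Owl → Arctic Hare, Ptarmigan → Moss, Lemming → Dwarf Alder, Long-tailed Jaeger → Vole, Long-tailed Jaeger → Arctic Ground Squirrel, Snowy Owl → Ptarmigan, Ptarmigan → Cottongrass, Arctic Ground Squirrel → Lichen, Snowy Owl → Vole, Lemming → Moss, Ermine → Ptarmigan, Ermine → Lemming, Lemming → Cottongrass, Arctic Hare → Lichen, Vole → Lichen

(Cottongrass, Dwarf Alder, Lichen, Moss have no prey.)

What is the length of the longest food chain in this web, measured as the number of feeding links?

One longest chain: Lichen → Vole → Long-tailed Jaeger.
It has 3 species and 2 links.

2 links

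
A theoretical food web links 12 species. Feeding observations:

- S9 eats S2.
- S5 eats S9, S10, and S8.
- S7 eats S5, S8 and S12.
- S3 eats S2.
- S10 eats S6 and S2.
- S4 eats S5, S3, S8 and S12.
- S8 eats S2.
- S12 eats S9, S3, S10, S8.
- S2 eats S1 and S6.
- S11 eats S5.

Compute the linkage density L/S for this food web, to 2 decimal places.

L/S = 1.83

There are L = 22 links among S = 12 species.
L/S = 22/12 = 1.8333 ≈ 1.83.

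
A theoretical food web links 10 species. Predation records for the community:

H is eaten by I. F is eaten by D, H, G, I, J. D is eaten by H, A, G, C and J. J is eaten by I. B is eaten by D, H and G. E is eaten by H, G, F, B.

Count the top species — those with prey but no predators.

4

Top species (has prey, but nothing eats it): C, A, G, I.
Count: 4.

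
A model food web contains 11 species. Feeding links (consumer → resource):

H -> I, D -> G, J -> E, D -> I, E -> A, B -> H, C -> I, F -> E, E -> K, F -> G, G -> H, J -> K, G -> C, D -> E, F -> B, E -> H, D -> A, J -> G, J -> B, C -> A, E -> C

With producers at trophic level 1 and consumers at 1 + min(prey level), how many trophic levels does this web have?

Producers (level 1): I, A, K.
Following each consumer down to its lowest-level prey: A → E → F (levels 1 through 3).
All prey of F (E 2, B 3, G 3) are at level 2 or above, so F is at level 1 + 2 = 3.
Every consumer has at least one prey at level 2 or below, so none exceeds level 3.

3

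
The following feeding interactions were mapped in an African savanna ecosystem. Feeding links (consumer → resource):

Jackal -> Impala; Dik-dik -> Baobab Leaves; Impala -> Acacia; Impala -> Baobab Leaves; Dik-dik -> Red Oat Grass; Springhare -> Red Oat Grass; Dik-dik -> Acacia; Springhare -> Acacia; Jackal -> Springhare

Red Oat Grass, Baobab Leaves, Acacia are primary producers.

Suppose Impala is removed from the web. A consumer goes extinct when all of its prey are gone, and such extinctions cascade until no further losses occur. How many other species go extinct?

Remove Impala.
Every predator of it retains at least one other prey: Jackal still has Springhare.
No consumer loses all prey, so no secondary extinctions occur.

0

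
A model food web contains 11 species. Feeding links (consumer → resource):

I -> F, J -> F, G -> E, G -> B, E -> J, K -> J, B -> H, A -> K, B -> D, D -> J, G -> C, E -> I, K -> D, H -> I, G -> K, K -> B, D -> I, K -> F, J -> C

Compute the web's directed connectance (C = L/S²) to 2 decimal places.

The web has S = 11 species and L = 19 feeding links.
C = L / S² = 19 / 121 = 0.1570 ≈ 0.16.

C = 0.16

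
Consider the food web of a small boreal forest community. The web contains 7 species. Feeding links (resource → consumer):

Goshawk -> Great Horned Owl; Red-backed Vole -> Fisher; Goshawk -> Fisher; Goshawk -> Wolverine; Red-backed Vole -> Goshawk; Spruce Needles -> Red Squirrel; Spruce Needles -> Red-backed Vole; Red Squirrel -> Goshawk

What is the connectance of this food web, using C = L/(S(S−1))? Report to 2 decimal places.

The web has S = 7 species and L = 8 feeding links.
C = L / (S(S−1)) = 8 / 42 = 0.1905 ≈ 0.19.

C = 0.19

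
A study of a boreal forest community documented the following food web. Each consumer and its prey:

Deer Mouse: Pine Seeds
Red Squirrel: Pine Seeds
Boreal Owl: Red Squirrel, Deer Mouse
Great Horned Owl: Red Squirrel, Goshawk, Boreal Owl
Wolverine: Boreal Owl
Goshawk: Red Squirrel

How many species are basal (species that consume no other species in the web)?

Basal species (no prey listed): Pine Seeds.
Count: 1.

1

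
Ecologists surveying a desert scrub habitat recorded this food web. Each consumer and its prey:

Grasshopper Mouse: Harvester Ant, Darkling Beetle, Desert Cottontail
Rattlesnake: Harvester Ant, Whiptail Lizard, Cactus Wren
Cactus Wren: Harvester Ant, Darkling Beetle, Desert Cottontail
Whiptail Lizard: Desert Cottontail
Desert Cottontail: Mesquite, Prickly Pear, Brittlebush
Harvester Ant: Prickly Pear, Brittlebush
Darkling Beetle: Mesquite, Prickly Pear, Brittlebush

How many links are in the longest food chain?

One longest chain: Mesquite → Desert Cottontail → Whiptail Lizard → Rattlesnake.
It has 4 species and 3 links.

3 links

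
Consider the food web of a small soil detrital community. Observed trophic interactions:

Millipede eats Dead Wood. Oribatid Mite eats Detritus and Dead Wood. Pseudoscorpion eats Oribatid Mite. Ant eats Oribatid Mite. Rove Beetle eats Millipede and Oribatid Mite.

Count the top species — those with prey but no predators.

Top species (has prey, but nothing eats it): Rove Beetle, Ant, Pseudoscorpion.
Count: 3.

3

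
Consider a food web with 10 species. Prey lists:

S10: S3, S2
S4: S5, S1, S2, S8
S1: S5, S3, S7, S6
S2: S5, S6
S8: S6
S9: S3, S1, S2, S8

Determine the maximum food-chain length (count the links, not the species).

One longest chain: S5 → S2 → S10.
It has 3 species and 2 links.

2 links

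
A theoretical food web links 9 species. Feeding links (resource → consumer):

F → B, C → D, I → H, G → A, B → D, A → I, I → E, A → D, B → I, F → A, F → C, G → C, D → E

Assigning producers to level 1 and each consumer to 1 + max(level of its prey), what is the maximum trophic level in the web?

4

Producers (level 1): G, F.
F → B → I → H gives H level 4.
No species has a prey at level 4, so no species reaches level 5.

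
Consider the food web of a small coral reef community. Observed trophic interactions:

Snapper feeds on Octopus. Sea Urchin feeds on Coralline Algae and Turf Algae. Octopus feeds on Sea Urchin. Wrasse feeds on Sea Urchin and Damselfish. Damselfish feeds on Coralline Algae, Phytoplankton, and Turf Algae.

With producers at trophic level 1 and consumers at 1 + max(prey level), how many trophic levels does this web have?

4

Producers (level 1): Coralline Algae, Phytoplankton, Turf Algae.
Coralline Algae → Sea Urchin → Octopus → Snapper gives Snapper level 4.
No species has a prey at level 4, so no species reaches level 5.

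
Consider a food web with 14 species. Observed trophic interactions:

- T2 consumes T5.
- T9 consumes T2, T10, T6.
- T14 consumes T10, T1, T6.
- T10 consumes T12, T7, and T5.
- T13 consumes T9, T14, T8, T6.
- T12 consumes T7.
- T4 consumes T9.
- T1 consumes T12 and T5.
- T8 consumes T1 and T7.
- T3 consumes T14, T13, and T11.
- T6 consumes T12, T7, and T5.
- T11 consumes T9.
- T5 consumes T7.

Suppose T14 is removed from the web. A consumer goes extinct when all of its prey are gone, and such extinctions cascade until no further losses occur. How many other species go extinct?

Remove T14.
Every predator of it retains at least one other prey: T13 still has T6, T9, T8; T3 still has T13, T11.
No consumer loses all prey, so no secondary extinctions occur.

0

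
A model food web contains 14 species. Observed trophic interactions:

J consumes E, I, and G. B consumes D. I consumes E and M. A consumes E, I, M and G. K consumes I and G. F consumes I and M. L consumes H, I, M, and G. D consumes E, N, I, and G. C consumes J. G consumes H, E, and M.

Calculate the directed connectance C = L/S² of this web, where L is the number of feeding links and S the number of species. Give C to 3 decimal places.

C = 0.133

The web has S = 14 species and L = 26 feeding links.
C = L / S² = 26 / 196 = 0.1327 ≈ 0.133.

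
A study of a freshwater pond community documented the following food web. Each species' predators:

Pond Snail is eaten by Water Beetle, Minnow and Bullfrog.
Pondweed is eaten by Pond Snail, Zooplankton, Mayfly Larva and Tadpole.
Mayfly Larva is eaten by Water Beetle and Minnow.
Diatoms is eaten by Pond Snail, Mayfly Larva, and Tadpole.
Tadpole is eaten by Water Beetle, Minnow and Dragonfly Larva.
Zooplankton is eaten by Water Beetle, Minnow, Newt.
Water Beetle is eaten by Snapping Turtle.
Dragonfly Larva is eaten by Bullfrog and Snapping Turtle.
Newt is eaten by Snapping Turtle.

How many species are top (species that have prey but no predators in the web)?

3

Top species (has prey, but nothing eats it): Minnow, Bullfrog, Snapping Turtle.
Count: 3.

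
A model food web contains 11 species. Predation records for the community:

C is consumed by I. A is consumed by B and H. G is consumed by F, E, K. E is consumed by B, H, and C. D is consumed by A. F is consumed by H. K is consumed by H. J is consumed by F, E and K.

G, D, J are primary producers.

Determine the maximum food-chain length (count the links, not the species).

One longest chain: G → E → C → I.
It has 4 species and 3 links.

3 links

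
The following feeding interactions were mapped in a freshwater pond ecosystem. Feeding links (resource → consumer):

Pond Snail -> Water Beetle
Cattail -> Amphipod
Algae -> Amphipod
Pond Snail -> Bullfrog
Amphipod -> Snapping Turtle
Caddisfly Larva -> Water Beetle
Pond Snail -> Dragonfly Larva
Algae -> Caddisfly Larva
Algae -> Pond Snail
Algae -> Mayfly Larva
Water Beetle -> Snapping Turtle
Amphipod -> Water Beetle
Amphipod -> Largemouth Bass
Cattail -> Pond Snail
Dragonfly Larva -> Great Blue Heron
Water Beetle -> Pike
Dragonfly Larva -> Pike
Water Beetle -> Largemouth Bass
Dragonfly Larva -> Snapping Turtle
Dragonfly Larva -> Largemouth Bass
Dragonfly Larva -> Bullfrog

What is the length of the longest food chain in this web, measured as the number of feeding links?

One longest chain: Cattail → Pond Snail → Water Beetle → Largemouth Bass.
It has 4 species and 3 links.

3 links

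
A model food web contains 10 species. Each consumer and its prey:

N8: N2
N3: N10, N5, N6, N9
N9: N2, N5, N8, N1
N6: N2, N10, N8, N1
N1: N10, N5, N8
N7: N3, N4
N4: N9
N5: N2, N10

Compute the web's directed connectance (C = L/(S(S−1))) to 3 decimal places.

The web has S = 10 species and L = 21 feeding links.
C = L / (S(S−1)) = 21 / 90 = 0.2333 ≈ 0.233.

C = 0.233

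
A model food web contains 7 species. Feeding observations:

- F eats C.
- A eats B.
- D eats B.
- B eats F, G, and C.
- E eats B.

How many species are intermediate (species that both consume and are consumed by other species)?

Intermediate species (has both prey and predators): F, B.
Count: 2.

2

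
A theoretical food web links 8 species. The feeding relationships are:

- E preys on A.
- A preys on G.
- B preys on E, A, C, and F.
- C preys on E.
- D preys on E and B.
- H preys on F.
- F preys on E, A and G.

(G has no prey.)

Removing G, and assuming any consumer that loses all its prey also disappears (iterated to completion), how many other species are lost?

7

Remove G.
Round 1: A (all prey gone) → extinct.
Round 2: E (all prey gone) → extinct.
Round 3: C (all prey gone), F (all prey gone) → extinct.
Round 4: H (all prey gone), B (all prey gone) → extinct.
Round 5: D (all prey gone) → extinct.
No further losses. Total secondary extinctions: 7.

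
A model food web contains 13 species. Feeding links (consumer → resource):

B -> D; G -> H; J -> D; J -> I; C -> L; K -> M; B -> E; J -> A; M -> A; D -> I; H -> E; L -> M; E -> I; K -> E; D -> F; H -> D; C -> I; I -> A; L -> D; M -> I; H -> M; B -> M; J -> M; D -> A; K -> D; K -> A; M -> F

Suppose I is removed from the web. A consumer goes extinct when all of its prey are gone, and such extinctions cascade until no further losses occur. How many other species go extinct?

1

Remove I.
Round 1: E (all prey gone) → extinct.
No further losses. Total secondary extinctions: 1.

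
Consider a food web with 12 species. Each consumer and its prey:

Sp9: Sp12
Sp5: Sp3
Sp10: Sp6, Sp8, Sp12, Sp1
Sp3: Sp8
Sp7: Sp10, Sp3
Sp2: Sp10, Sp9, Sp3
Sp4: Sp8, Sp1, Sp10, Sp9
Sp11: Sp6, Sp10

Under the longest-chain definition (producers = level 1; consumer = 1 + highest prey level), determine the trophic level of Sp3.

Sp8 is a producer → level 1.
Sp3 eats Sp8 → level 2.

Trophic level 2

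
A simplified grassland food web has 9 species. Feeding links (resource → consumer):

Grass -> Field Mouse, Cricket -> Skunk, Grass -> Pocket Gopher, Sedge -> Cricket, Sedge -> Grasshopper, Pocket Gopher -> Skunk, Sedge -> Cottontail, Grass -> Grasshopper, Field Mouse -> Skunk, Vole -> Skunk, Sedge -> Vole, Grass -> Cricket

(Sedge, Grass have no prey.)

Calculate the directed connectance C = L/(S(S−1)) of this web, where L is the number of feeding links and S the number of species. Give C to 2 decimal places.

C = 0.17

The web has S = 9 species and L = 12 feeding links.
C = L / (S(S−1)) = 12 / 72 = 0.1667 ≈ 0.17.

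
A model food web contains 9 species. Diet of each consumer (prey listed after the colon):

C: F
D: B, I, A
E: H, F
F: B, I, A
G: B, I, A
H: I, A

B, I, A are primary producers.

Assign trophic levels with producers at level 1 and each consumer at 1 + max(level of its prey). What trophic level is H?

Trophic level 2

I is a producer → level 1.
H eats I (level 1); other prey at levels: A 1 → level 2.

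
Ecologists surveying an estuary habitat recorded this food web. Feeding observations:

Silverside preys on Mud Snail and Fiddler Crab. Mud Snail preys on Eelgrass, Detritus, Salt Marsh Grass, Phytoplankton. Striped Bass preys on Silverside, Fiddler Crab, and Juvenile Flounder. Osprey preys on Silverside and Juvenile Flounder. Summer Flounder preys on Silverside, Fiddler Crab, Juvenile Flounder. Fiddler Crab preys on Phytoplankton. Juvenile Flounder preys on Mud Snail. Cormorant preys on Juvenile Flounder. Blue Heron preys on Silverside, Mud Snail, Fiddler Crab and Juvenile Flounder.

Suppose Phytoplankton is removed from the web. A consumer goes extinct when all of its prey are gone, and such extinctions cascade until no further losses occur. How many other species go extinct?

1

Remove Phytoplankton.
Round 1: Fiddler Crab (all prey gone) → extinct.
No further losses. Total secondary extinctions: 1.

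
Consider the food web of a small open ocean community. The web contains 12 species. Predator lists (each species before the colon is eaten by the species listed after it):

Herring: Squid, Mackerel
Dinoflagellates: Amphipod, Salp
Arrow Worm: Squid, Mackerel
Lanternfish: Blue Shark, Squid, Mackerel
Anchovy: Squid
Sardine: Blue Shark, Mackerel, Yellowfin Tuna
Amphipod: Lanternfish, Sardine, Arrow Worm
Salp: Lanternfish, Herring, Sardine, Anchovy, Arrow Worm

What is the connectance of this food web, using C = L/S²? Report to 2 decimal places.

The web has S = 12 species and L = 21 feeding links.
C = L / S² = 21 / 144 = 0.1458 ≈ 0.15.

C = 0.15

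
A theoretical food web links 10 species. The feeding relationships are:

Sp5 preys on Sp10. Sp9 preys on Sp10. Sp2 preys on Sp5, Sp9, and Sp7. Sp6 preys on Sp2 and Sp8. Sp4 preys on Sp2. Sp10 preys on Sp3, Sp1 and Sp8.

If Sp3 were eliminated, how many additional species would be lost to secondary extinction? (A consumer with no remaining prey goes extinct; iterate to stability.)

Remove Sp3.
Every predator of it retains at least one other prey: Sp10 still has Sp8, Sp1.
No consumer loses all prey, so no secondary extinctions occur.

0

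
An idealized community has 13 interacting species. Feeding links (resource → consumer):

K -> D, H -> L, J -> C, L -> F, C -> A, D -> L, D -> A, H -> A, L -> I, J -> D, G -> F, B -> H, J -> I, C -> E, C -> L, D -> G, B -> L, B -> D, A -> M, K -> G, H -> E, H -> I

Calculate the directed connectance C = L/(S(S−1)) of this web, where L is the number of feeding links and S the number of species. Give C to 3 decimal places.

The web has S = 13 species and L = 22 feeding links.
C = L / (S(S−1)) = 22 / 156 = 0.1410 ≈ 0.141.

C = 0.141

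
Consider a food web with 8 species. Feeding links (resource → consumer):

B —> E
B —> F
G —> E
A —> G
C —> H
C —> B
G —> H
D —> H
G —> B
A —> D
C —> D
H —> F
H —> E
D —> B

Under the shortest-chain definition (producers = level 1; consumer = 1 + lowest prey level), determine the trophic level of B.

Trophic level 2

C is a producer → level 1.
B eats C → level 2.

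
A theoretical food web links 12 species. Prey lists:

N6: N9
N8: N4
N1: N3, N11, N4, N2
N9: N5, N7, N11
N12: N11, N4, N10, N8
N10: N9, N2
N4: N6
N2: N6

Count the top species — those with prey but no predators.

Top species (has prey, but nothing eats it): N1, N12.
Count: 2.

2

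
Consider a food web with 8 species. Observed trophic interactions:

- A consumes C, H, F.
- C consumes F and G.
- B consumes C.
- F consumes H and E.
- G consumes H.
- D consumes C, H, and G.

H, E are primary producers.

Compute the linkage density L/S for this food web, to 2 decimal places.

There are L = 12 links among S = 8 species.
L/S = 12/8 = 1.5000 ≈ 1.50.

L/S = 1.50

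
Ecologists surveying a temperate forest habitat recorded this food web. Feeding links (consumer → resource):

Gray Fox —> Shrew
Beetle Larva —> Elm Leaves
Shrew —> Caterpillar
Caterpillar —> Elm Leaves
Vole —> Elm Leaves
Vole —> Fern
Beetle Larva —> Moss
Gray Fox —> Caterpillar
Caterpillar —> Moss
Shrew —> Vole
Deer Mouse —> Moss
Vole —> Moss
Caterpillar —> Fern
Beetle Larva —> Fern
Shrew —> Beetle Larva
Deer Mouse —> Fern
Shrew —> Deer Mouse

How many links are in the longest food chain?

One longest chain: Fern → Deer Mouse → Shrew → Gray Fox.
It has 4 species and 3 links.

3 links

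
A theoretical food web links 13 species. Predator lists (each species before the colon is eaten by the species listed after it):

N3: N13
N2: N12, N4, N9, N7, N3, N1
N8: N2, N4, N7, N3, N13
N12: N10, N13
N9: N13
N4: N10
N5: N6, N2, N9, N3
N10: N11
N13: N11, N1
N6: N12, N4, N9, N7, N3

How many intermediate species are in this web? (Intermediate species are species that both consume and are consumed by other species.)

8

Intermediate species (has both prey and predators): N6, N2, N12, N4, N9, N3, N10, N13.
Count: 8.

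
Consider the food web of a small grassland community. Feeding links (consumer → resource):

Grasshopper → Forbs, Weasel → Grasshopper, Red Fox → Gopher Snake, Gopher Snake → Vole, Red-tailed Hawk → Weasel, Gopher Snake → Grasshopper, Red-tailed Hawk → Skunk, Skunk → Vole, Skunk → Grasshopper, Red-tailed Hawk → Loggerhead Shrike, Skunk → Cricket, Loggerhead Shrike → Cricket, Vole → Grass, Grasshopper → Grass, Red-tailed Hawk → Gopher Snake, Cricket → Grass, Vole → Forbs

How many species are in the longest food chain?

One longest chain: Grass → Grasshopper → Gopher Snake → Red-tailed Hawk.
It has 4 species and 3 links.

4 species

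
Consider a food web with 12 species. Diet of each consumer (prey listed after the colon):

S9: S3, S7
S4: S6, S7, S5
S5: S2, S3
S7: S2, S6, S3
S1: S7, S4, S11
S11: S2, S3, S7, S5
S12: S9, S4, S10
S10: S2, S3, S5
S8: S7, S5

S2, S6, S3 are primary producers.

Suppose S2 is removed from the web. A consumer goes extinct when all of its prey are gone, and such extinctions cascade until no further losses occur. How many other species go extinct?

Remove S2.
Every predator of it retains at least one other prey: S7 still has S6, S3; S5 still has S3; S10 still has S3, S5; S11 still has S3, S7, S5.
No consumer loses all prey, so no secondary extinctions occur.

0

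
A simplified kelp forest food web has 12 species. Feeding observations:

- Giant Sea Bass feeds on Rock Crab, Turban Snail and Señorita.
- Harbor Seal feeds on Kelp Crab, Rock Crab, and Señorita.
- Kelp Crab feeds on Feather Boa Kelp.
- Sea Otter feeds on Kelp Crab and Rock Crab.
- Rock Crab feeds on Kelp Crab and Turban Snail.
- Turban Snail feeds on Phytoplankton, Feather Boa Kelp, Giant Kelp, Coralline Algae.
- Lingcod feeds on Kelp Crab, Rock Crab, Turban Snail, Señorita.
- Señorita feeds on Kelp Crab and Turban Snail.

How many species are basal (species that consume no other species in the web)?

4

Basal species (no prey listed): Coralline Algae, Feather Boa Kelp, Phytoplankton, Giant Kelp.
Count: 4.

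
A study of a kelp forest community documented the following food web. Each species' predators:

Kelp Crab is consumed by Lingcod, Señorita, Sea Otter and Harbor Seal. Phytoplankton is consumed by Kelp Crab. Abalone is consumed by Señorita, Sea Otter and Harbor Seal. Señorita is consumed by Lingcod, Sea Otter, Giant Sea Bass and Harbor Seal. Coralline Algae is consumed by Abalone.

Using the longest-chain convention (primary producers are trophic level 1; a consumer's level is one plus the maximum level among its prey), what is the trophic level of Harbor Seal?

Trophic level 4

Phytoplankton is a producer → level 1.
Kelp Crab eats Phytoplankton → level 2.
Señorita eats Kelp Crab (level 2); other prey at levels: Abalone 2 → level 3.
Harbor Seal eats Señorita (level 3); other prey at levels: Kelp Crab 2, Abalone 2 → level 4.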